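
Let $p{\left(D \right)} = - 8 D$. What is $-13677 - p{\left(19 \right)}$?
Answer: $-13525$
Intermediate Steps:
$-13677 - p{\left(19 \right)} = -13677 - \left(-8\right) 19 = -13677 - -152 = -13677 + 152 = -13525$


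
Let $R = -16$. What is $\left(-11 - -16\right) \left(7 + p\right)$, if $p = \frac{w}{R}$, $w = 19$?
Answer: $\frac{465}{16} \approx 29.063$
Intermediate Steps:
$p = - \frac{19}{16}$ ($p = \frac{19}{-16} = 19 \left(- \frac{1}{16}\right) = - \frac{19}{16} \approx -1.1875$)
$\left(-11 - -16\right) \left(7 + p\right) = \left(-11 - -16\right) \left(7 - \frac{19}{16}\right) = \left(-11 + 16\right) \frac{93}{16} = 5 \cdot \frac{93}{16} = \frac{465}{16}$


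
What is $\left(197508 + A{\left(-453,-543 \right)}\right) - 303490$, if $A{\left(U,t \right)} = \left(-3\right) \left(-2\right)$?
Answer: $-105976$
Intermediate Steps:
$A{\left(U,t \right)} = 6$
$\left(197508 + A{\left(-453,-543 \right)}\right) - 303490 = \left(197508 + 6\right) - 303490 = 197514 - 303490 = -105976$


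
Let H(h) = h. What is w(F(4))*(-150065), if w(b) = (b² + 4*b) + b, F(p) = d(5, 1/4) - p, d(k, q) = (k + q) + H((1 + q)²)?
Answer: -844115625/256 ≈ -3.2973e+6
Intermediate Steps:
d(k, q) = k + q + (1 + q)² (d(k, q) = (k + q) + (1 + q)² = k + q + (1 + q)²)
F(p) = 109/16 - p (F(p) = (5 + 1/4 + (1 + 1/4)²) - p = (5 + ¼ + (1 + ¼)²) - p = (5 + ¼ + (5/4)²) - p = (5 + ¼ + 25/16) - p = 109/16 - p)
w(b) = b² + 5*b
w(F(4))*(-150065) = ((109/16 - 1*4)*(5 + (109/16 - 1*4)))*(-150065) = ((109/16 - 4)*(5 + (109/16 - 4)))*(-150065) = (45*(5 + 45/16)/16)*(-150065) = ((45/16)*(125/16))*(-150065) = (5625/256)*(-150065) = -844115625/256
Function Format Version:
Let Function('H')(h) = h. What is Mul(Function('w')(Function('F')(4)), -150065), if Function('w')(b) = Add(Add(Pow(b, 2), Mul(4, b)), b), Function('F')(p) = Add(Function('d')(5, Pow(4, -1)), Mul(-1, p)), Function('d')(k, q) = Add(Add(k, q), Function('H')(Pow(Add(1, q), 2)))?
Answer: Rational(-844115625, 256) ≈ -3.2973e+6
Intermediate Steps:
Function('d')(k, q) = Add(k, q, Pow(Add(1, q), 2)) (Function('d')(k, q) = Add(Add(k, q), Pow(Add(1, q), 2)) = Add(k, q, Pow(Add(1, q), 2)))
Function('F')(p) = Add(Rational(109, 16), Mul(-1, p)) (Function('F')(p) = Add(Add(5, Pow(4, -1), Pow(Add(1, Pow(4, -1)), 2)), Mul(-1, p)) = Add(Add(5, Rational(1, 4), Pow(Add(1, Rational(1, 4)), 2)), Mul(-1, p)) = Add(Add(5, Rational(1, 4), Pow(Rational(5, 4), 2)), Mul(-1, p)) = Add(Add(5, Rational(1, 4), Rational(25, 16)), Mul(-1, p)) = Add(Rational(109, 16), Mul(-1, p)))
Function('w')(b) = Add(Pow(b, 2), Mul(5, b))
Mul(Function('w')(Function('F')(4)), -150065) = Mul(Mul(Add(Rational(109, 16), Mul(-1, 4)), Add(5, Add(Rational(109, 16), Mul(-1, 4)))), -150065) = Mul(Mul(Add(Rational(109, 16), -4), Add(5, Add(Rational(109, 16), -4))), -150065) = Mul(Mul(Rational(45, 16), Add(5, Rational(45, 16))), -150065) = Mul(Mul(Rational(45, 16), Rational(125, 16)), -150065) = Mul(Rational(5625, 256), -150065) = Rational(-844115625, 256)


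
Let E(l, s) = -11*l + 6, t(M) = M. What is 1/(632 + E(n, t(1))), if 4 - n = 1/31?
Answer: 31/18425 ≈ 0.0016825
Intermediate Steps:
n = 123/31 (n = 4 - 1/31 = 123/31 ≈ 3.9677)
E(l, s) = 6 - 11*l
1/(632 + E(n, t(1))) = 1/(632 + (6 - 11*123/31)) = 1/(632 + (6 - 1353/31)) = 1/(632 - 1167/31) = 1/(18425/31) = 31/18425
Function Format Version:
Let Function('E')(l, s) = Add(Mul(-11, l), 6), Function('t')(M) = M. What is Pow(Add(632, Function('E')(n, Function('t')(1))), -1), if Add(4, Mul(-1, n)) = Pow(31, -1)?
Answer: Rational(31, 18425) ≈ 0.0016825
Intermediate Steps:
n = Rational(123, 31) (n = Add(4, Mul(-1, Pow(31, -1))) = Add(4, Mul(-1, Rational(1, 31))) = Add(4, Rational(-1, 31)) = Rational(123, 31) ≈ 3.9677)
Function('E')(l, s) = Add(6, Mul(-11, l))
Pow(Add(632, Function('E')(n, Function('t')(1))), -1) = Pow(Add(632, Add(6, Mul(-11, Rational(123, 31)))), -1) = Pow(Add(632, Add(6, Rational(-1353, 31))), -1) = Pow(Add(632, Rational(-1167, 31)), -1) = Pow(Rational(18425, 31), -1) = Rational(31, 18425)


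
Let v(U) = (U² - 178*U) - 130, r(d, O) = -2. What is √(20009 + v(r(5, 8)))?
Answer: √20239 ≈ 142.26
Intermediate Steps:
v(U) = -130 + U² - 178*U
√(20009 + v(r(5, 8))) = √(20009 + (-130 + (-2)² - 178*(-2))) = √(20009 + (-130 + 4 + 356)) = √(20009 + 230) = √20239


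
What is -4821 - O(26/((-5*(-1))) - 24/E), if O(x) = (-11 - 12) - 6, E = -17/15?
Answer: -4792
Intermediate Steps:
E = -17/15 (E = -17*1/15 = -17/15 ≈ -1.1333)
O(x) = -29 (O(x) = -23 - 6 = -29)
-4821 - O(26/((-5*(-1))) - 24/E) = -4821 - 1*(-29) = -4821 + 29 = -4792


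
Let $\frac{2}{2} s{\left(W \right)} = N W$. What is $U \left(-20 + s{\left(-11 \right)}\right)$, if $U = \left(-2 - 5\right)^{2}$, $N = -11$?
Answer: $4949$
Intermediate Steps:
$s{\left(W \right)} = - 11 W$
$U = 49$ ($U = \left(-7\right)^{2} = 49$)
$U \left(-20 + s{\left(-11 \right)}\right) = 49 \left(-20 - -121\right) = 49 \left(-20 + 121\right) = 49 \cdot 101 = 4949$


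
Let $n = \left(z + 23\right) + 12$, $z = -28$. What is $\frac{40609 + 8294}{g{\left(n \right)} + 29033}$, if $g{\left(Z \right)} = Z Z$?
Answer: $\frac{16301}{9694} \approx 1.6816$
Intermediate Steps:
$n = 7$ ($n = \left(-28 + 23\right) + 12 = -5 + 12 = 7$)
$g{\left(Z \right)} = Z^{2}$
$\frac{40609 + 8294}{g{\left(n \right)} + 29033} = \frac{40609 + 8294}{7^{2} + 29033} = \frac{48903}{49 + 29033} = \frac{48903}{29082} = 48903 \cdot \frac{1}{29082} = \frac{16301}{9694}$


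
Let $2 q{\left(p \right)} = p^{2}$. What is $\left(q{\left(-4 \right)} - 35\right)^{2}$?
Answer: $729$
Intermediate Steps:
$q{\left(p \right)} = \frac{p^{2}}{2}$
$\left(q{\left(-4 \right)} - 35\right)^{2} = \left(\frac{\left(-4\right)^{2}}{2} - 35\right)^{2} = \left(\frac{1}{2} \cdot 16 - 35\right)^{2} = \left(8 - 35\right)^{2} = \left(-27\right)^{2} = 729$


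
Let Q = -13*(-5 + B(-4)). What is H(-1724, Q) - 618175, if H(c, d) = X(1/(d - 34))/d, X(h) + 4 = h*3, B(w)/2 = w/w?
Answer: -120544142/195 ≈ -6.1818e+5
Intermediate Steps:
B(w) = 2 (B(w) = 2*(w/w) = 2*1 = 2)
X(h) = -4 + 3*h (X(h) = -4 + h*3 = -4 + 3*h)
Q = 39 (Q = -13*(-5 + 2) = -13*(-3) = 39)
H(c, d) = (-4 + 3/(-34 + d))/d (H(c, d) = (-4 + 3/(d - 34))/d = (-4 + 3/(-34 + d))/d)
H(-1724, Q) - 618175 = (139 - 4*39)/(39*(-34 + 39)) - 618175 = (1/39)*(139 - 156)/5 - 618175 = (1/39)*(⅕)*(-17) - 618175 = -17/195 - 618175 = -120544142/195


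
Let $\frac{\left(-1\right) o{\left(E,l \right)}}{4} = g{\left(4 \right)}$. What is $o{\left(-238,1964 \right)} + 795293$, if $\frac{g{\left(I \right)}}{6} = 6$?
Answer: $795149$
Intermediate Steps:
$g{\left(I \right)} = 36$ ($g{\left(I \right)} = 6 \cdot 6 = 36$)
$o{\left(E,l \right)} = -144$ ($o{\left(E,l \right)} = \left(-4\right) 36 = -144$)
$o{\left(-238,1964 \right)} + 795293 = -144 + 795293 = 795149$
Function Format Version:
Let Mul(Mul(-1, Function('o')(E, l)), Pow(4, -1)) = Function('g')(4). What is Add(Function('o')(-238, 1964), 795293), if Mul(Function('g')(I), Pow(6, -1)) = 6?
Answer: 795149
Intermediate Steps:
Function('g')(I) = 36 (Function('g')(I) = Mul(6, 6) = 36)
Function('o')(E, l) = -144 (Function('o')(E, l) = Mul(-4, 36) = -144)
Add(Function('o')(-238, 1964), 795293) = Add(-144, 795293) = 795149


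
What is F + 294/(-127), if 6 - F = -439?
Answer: 56221/127 ≈ 442.69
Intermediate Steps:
F = 445 (F = 6 - 1*(-439) = 6 + 439 = 445)
F + 294/(-127) = 445 + 294/(-127) = 445 + 294*(-1/127) = 445 - 294/127 = 56221/127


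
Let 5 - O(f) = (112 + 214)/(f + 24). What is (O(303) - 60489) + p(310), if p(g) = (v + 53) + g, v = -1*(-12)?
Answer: -19655969/327 ≈ -60110.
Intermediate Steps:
v = 12
p(g) = 65 + g (p(g) = (12 + 53) + g = 65 + g)
O(f) = 5 - 326/(24 + f) (O(f) = 5 - (112 + 214)/(f + 24) = 5 - 326/(24 + f))
(O(303) - 60489) + p(310) = ((-206 + 5*303)/(24 + 303) - 60489) + (65 + 310) = ((-206 + 1515)/327 - 60489) + 375 = ((1/327)*1309 - 60489) + 375 = (1309/327 - 60489) + 375 = -19778594/327 + 375 = -19655969/327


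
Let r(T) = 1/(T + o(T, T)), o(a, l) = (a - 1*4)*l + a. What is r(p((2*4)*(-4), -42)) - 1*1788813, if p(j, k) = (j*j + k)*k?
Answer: -3043039277881511/1701150024 ≈ -1.7888e+6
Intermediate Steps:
o(a, l) = a + l*(-4 + a) (o(a, l) = (a - 4)*l + a = (-4 + a)*l + a = l*(-4 + a) + a = a + l*(-4 + a))
p(j, k) = k*(k + j²) (p(j, k) = (j² + k)*k = (k + j²)*k = k*(k + j²))
r(T) = 1/(T² - 2*T) (r(T) = 1/(T + (T - 4*T + T*T)) = 1/(T + (T - 4*T + T²)) = 1/(T + (T² - 3*T)) = 1/(T² - 2*T))
r(p((2*4)*(-4), -42)) - 1*1788813 = 1/(((-42*(-42 + ((2*4)*(-4))²)))*(-2 - 42*(-42 + ((2*4)*(-4))²))) - 1*1788813 = 1/(((-42*(-42 + (8*(-4))²)))*(-2 - 42*(-42 + (8*(-4))²))) - 1788813 = 1/(((-42*(-42 + (-32)²)))*(-2 - 42*(-42 + (-32)²))) - 1788813 = 1/(((-42*(-42 + 1024)))*(-2 - 42*(-42 + 1024))) - 1788813 = 1/(((-42*982))*(-2 - 42*982)) - 1788813 = 1/((-41244)*(-2 - 41244)) - 1788813 = -1/41244/(-41246) - 1788813 = -1/41244*(-1/41246) - 1788813 = 1/1701150024 - 1788813 = -3043039277881511/1701150024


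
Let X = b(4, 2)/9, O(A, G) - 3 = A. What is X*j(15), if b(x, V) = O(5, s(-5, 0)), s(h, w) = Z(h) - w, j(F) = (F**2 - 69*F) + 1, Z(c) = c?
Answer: -6472/9 ≈ -719.11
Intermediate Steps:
j(F) = 1 + F**2 - 69*F
s(h, w) = h - w
O(A, G) = 3 + A
b(x, V) = 8 (b(x, V) = 3 + 5 = 8)
X = 8/9 ≈ 0.88889
X*j(15) = 8*(1 + 15**2 - 69*15)/9 = 8*(1 + 225 - 1035)/9 = (8/9)*(-809) = -6472/9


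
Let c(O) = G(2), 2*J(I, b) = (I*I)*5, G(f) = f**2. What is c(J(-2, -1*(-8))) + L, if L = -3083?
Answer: -3079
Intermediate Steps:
J(I, b) = 5*I**2/2 (J(I, b) = ((I*I)*5)/2 = (I**2*5)/2 = (5*I**2)/2 = 5*I**2/2)
c(O) = 4 (c(O) = 2**2 = 4)
c(J(-2, -1*(-8))) + L = 4 - 3083 = -3079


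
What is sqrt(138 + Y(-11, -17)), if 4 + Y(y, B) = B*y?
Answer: sqrt(321) ≈ 17.916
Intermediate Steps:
Y(y, B) = -4 + B*y
sqrt(138 + Y(-11, -17)) = sqrt(138 + (-4 - 17*(-11))) = sqrt(138 + (-4 + 187)) = sqrt(138 + 183) = sqrt(321)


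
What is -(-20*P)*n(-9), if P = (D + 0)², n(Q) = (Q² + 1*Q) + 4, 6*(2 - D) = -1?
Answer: 64220/9 ≈ 7135.6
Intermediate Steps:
D = 13/6 (D = 2 - ⅙*(-1) = 2 + ⅙ = 13/6 ≈ 2.1667)
n(Q) = 4 + Q + Q² (n(Q) = (Q² + Q) + 4 = (Q + Q²) + 4 = 4 + Q + Q²)
P = 169/36 (P = (13/6 + 0)² = (13/6)² = 169/36 ≈ 4.6944)
-(-20*P)*n(-9) = -(-20*169/36)*(4 - 9 + (-9)²) = -(-845)*(4 - 9 + 81)/9 = -(-845)*76/9 = -1*(-64220/9) = 64220/9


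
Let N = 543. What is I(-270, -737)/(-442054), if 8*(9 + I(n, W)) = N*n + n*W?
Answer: -13077/884108 ≈ -0.014791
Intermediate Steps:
I(n, W) = -9 + 543*n/8 + W*n/8 (I(n, W) = -9 + (543*n + n*W)/8 = -9 + (543*n + W*n)/8 = -9 + (543*n/8 + W*n/8) = -9 + 543*n/8 + W*n/8)
I(-270, -737)/(-442054) = (-9 + (543/8)*(-270) + (1/8)*(-737)*(-270))/(-442054) = (-9 - 73305/4 + 99495/4)*(-1/442054) = (13077/2)*(-1/442054) = -13077/884108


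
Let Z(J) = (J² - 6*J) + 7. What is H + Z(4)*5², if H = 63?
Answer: 38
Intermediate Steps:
Z(J) = 7 + J² - 6*J
H + Z(4)*5² = 63 + (7 + 4² - 6*4)*5² = 63 + (7 + 16 - 24)*25 = 63 - 1*25 = 63 - 25 = 38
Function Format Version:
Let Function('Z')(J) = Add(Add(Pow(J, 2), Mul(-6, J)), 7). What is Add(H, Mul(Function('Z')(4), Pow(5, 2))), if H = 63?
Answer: 38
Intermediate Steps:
Function('Z')(J) = Add(7, Pow(J, 2), Mul(-6, J))
Add(H, Mul(Function('Z')(4), Pow(5, 2))) = Add(63, Mul(Add(7, Pow(4, 2), Mul(-6, 4)), Pow(5, 2))) = Add(63, Mul(Add(7, 16, -24), 25)) = Add(63, Mul(-1, 25)) = Add(63, -25) = 38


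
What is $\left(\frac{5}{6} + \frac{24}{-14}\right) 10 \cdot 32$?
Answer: $- \frac{5920}{21} \approx -281.9$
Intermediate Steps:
$\left(\frac{5}{6} + \frac{24}{-14}\right) 10 \cdot 32 = \left(5 \cdot \frac{1}{6} + 24 \left(- \frac{1}{14}\right)\right) 10 \cdot 32 = \left(\frac{5}{6} - \frac{12}{7}\right) 10 \cdot 32 = \left(- \frac{37}{42}\right) 10 \cdot 32 = \left(- \frac{185}{21}\right) 32 = - \frac{5920}{21}$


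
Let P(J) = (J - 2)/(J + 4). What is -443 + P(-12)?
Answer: -1765/4 ≈ -441.25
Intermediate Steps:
P(J) = (-2 + J)/(4 + J)
-443 + P(-12) = -443 + (-2 - 12)/(4 - 12) = -443 - 14/(-8) = -443 - ⅛*(-14) = -443 + 7/4 = -1765/4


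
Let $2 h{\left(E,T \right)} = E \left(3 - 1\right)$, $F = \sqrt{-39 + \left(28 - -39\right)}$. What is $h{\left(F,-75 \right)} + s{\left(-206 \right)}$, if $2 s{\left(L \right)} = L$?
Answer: $-103 + 2 \sqrt{7} \approx -97.708$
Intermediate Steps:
$s{\left(L \right)} = \frac{L}{2}$
$F = 2 \sqrt{7}$ ($F = \sqrt{-39 + \left(28 + 39\right)} = \sqrt{-39 + 67} = \sqrt{28} = 2 \sqrt{7} \approx 5.2915$)
$h{\left(E,T \right)} = E$ ($h{\left(E,T \right)} = \frac{E \left(3 - 1\right)}{2} = \frac{E 2}{2} = \frac{2 E}{2} = E$)
$h{\left(F,-75 \right)} + s{\left(-206 \right)} = 2 \sqrt{7} + \frac{1}{2} \left(-206\right) = 2 \sqrt{7} - 103 = -103 + 2 \sqrt{7}$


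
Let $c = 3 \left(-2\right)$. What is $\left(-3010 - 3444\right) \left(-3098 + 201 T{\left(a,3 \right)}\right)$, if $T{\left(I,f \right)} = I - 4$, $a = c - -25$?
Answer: $535682$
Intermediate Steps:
$c = -6$
$a = 19$ ($a = -6 - -25 = -6 + 25 = 19$)
$T{\left(I,f \right)} = -4 + I$ ($T{\left(I,f \right)} = I - 4 = -4 + I$)
$\left(-3010 - 3444\right) \left(-3098 + 201 T{\left(a,3 \right)}\right) = \left(-3010 - 3444\right) \left(-3098 + 201 \left(-4 + 19\right)\right) = - 6454 \left(-3098 + 201 \cdot 15\right) = - 6454 \left(-3098 + 3015\right) = \left(-6454\right) \left(-83\right) = 535682$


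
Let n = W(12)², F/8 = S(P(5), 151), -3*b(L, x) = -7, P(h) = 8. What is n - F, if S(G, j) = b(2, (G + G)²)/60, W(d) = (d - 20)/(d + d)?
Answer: -⅕ ≈ -0.20000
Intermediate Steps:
W(d) = (-20 + d)/(2*d) (W(d) = (-20 + d)/((2*d)) = (-20 + d)*(1/(2*d)) = (-20 + d)/(2*d))
b(L, x) = 7/3 (b(L, x) = -⅓*(-7) = 7/3)
S(G, j) = 7/180 (S(G, j) = (7/3)/60 = (7/3)*(1/60) = 7/180)
F = 14/45 (F = 8*(7/180) = 14/45 ≈ 0.31111)
n = ⅑ (n = ((½)*(-20 + 12)/12)² = ((½)*(1/12)*(-8))² = (-⅓)² = ⅑ ≈ 0.11111)
n - F = ⅑ - 1*14/45 = ⅑ - 14/45 = -⅕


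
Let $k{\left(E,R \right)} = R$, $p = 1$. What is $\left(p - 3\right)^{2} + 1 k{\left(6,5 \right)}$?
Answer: $9$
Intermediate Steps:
$\left(p - 3\right)^{2} + 1 k{\left(6,5 \right)} = \left(1 - 3\right)^{2} + 1 \cdot 5 = \left(-2\right)^{2} + 5 = 4 + 5 = 9$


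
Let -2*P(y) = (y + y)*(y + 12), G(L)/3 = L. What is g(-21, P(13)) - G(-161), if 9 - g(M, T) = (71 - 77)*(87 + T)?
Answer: -936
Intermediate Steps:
G(L) = 3*L
P(y) = -y*(12 + y) (P(y) = -(y + y)*(y + 12)/2 = -2*y*(12 + y)/2 = -y*(12 + y))
g(M, T) = 531 + 6*T (g(M, T) = 9 - (71 - 77)*(87 + T) = 9 - (-6)*(87 + T) = 9 - (-522 - 6*T) = 9 + (522 + 6*T) = 531 + 6*T)
g(-21, P(13)) - G(-161) = (531 + 6*(-1*13*(12 + 13))) - 3*(-161) = (531 + 6*(-1*13*25)) - 1*(-483) = (531 + 6*(-325)) + 483 = (531 - 1950) + 483 = -1419 + 483 = -936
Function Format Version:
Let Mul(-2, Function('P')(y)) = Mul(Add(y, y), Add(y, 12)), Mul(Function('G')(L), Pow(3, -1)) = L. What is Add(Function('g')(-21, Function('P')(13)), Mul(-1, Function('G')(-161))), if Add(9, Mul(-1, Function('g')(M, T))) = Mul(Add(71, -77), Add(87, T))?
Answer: -936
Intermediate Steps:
Function('G')(L) = Mul(3, L)
Function('P')(y) = Mul(-1, y, Add(12, y)) (Function('P')(y) = Mul(Rational(-1, 2), Mul(Add(y, y), Add(y, 12))) = Mul(Rational(-1, 2), Mul(Mul(2, y), Add(12, y))) = Mul(Rational(-1, 2), Mul(2, y, Add(12, y))) = Mul(-1, y, Add(12, y)))
Function('g')(M, T) = Add(531, Mul(6, T)) (Function('g')(M, T) = Add(9, Mul(-1, Mul(Add(71, -77), Add(87, T)))) = Add(9, Mul(-1, Mul(-6, Add(87, T)))) = Add(9, Mul(-1, Add(-522, Mul(-6, T)))) = Add(9, Add(522, Mul(6, T))) = Add(531, Mul(6, T)))
Add(Function('g')(-21, Function('P')(13)), Mul(-1, Function('G')(-161))) = Add(Add(531, Mul(6, Mul(-1, 13, Add(12, 13)))), Mul(-1, Mul(3, -161))) = Add(Add(531, Mul(6, Mul(-1, 13, 25))), Mul(-1, -483)) = Add(Add(531, Mul(6, -325)), 483) = Add(Add(531, -1950), 483) = Add(-1419, 483) = -936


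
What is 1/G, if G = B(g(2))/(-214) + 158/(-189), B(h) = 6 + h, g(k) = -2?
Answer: -20223/17284 ≈ -1.1700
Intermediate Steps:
G = -17284/20223 (G = (6 - 2)/(-214) + 158/(-189) = 4*(-1/214) + 158*(-1/189) = -2/107 - 158/189 = -17284/20223 ≈ -0.85467)
1/G = 1/(-17284/20223) = -20223/17284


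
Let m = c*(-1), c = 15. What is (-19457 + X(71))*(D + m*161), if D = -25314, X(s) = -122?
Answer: 542906091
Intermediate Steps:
m = -15 (m = 15*(-1) = -15)
(-19457 + X(71))*(D + m*161) = (-19457 - 122)*(-25314 - 15*161) = -19579*(-25314 - 2415) = -19579*(-27729) = 542906091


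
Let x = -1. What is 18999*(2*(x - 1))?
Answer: -75996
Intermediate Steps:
18999*(2*(x - 1)) = 18999*(2*(-1 - 1)) = 18999*(2*(-2)) = 18999*(-4) = -75996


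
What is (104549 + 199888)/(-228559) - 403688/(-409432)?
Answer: -4047465524/11697421061 ≈ -0.34601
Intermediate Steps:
(104549 + 199888)/(-228559) - 403688/(-409432) = 304437*(-1/228559) - 403688*(-1/409432) = -304437/228559 + 50461/51179 = -4047465524/11697421061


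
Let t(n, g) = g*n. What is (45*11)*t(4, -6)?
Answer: -11880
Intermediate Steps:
(45*11)*t(4, -6) = (45*11)*(-6*4) = 495*(-24) = -11880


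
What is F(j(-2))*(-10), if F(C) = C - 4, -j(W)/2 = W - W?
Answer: 40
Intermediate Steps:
j(W) = 0 (j(W) = -2*(W - W) = -2*0 = 0)
F(C) = -4 + C
F(j(-2))*(-10) = (-4 + 0)*(-10) = -4*(-10) = 40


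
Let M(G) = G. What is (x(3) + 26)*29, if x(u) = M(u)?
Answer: 841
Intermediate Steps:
x(u) = u
(x(3) + 26)*29 = (3 + 26)*29 = 29*29 = 841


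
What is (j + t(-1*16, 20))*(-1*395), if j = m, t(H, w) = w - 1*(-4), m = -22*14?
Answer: 112180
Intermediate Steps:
m = -308
t(H, w) = 4 + w (t(H, w) = w + 4 = 4 + w)
j = -308
(j + t(-1*16, 20))*(-1*395) = (-308 + (4 + 20))*(-1*395) = (-308 + 24)*(-395) = -284*(-395) = 112180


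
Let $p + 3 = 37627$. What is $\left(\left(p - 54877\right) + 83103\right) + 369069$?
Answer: $434919$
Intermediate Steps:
$p = 37624$ ($p = -3 + 37627 = 37624$)
$\left(\left(p - 54877\right) + 83103\right) + 369069 = \left(\left(37624 - 54877\right) + 83103\right) + 369069 = \left(-17253 + 83103\right) + 369069 = 65850 + 369069 = 434919$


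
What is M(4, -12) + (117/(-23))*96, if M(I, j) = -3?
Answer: -11301/23 ≈ -491.35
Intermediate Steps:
M(4, -12) + (117/(-23))*96 = -3 + (117/(-23))*96 = -3 + (117*(-1/23))*96 = -3 - 117/23*96 = -3 - 11232/23 = -11301/23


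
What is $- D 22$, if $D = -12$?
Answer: $264$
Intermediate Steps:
$- D 22 = \left(-1\right) \left(-12\right) 22 = 12 \cdot 22 = 264$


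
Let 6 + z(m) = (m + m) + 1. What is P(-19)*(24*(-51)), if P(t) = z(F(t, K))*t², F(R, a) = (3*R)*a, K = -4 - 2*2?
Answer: -400770648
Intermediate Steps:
K = -8 (K = -4 - 4 = -8)
F(R, a) = 3*R*a
z(m) = -5 + 2*m (z(m) = -6 + ((m + m) + 1) = -6 + (2*m + 1) = -6 + (1 + 2*m) = -5 + 2*m)
P(t) = t²*(-5 - 48*t) (P(t) = (-5 + 2*(3*t*(-8)))*t² = (-5 + 2*(-24*t))*t² = (-5 - 48*t)*t² = t²*(-5 - 48*t))
P(-19)*(24*(-51)) = ((-19)²*(-5 - 48*(-19)))*(24*(-51)) = (361*(-5 + 912))*(-1224) = (361*907)*(-1224) = 327427*(-1224) = -400770648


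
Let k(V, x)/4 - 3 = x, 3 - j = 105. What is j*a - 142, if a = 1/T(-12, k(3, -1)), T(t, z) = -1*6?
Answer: -125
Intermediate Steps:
j = -102 (j = 3 - 1*105 = 3 - 105 = -102)
k(V, x) = 12 + 4*x
T(t, z) = -6
a = -1/6 (a = 1/(-6) = -1/6 ≈ -0.16667)
j*a - 142 = -102*(-1/6) - 142 = 17 - 142 = -125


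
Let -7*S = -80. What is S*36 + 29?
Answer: 3083/7 ≈ 440.43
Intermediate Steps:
S = 80/7 (S = -1/7*(-80) = 80/7 ≈ 11.429)
S*36 + 29 = (80/7)*36 + 29 = 2880/7 + 29 = 3083/7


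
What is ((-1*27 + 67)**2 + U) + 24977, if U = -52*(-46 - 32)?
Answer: 30633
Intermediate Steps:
U = 4056 (U = -52*(-78) = 4056)
((-1*27 + 67)**2 + U) + 24977 = ((-1*27 + 67)**2 + 4056) + 24977 = ((-27 + 67)**2 + 4056) + 24977 = (40**2 + 4056) + 24977 = (1600 + 4056) + 24977 = 5656 + 24977 = 30633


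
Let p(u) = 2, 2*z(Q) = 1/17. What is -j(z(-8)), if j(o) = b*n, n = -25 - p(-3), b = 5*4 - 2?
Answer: 486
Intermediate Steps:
z(Q) = 1/34 (z(Q) = (½)/17 = (½)*(1/17) = 1/34)
b = 18 (b = 20 - 2 = 18)
n = -27 (n = -25 - 1*2 = -25 - 2 = -27)
j(o) = -486 (j(o) = 18*(-27) = -486)
-j(z(-8)) = -1*(-486) = 486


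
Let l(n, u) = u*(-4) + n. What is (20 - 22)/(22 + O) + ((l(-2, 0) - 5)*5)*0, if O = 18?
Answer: -1/20 ≈ -0.050000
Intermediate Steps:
l(n, u) = n - 4*u (l(n, u) = -4*u + n = n - 4*u)
(20 - 22)/(22 + O) + ((l(-2, 0) - 5)*5)*0 = (20 - 22)/(22 + 18) + (((-2 - 4*0) - 5)*5)*0 = -2/40 + (((-2 + 0) - 5)*5)*0 = -2*1/40 + ((-2 - 5)*5)*0 = -1/20 - 7*5*0 = -1/20 - 35*0 = -1/20 + 0 = -1/20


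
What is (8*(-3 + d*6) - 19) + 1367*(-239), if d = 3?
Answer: -326612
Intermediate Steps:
(8*(-3 + d*6) - 19) + 1367*(-239) = (8*(-3 + 3*6) - 19) + 1367*(-239) = (8*(-3 + 18) - 19) - 326713 = (8*15 - 19) - 326713 = (120 - 19) - 326713 = 101 - 326713 = -326612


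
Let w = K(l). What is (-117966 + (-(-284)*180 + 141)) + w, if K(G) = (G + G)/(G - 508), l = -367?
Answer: -58366141/875 ≈ -66704.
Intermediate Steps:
K(G) = 2*G/(-508 + G) (K(G) = (2*G)/(-508 + G) = 2*G/(-508 + G))
w = 734/875 (w = 2*(-367)/(-508 - 367) = 2*(-367)/(-875) = 2*(-367)*(-1/875) = 734/875 ≈ 0.83886)
(-117966 + (-(-284)*180 + 141)) + w = (-117966 + (-(-284)*180 + 141)) + 734/875 = (-117966 + (-284*(-180) + 141)) + 734/875 = (-117966 + (51120 + 141)) + 734/875 = (-117966 + 51261) + 734/875 = -66705 + 734/875 = -58366141/875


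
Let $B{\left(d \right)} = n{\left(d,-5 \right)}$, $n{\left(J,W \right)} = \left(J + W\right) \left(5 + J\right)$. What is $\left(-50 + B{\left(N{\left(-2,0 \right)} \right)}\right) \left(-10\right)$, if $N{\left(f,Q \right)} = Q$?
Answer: $750$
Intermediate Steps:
$n{\left(J,W \right)} = \left(5 + J\right) \left(J + W\right)$
$B{\left(d \right)} = -25 + d^{2}$ ($B{\left(d \right)} = d^{2} + 5 d + 5 \left(-5\right) + d \left(-5\right) = d^{2} + 5 d - 25 - 5 d = -25 + d^{2}$)
$\left(-50 + B{\left(N{\left(-2,0 \right)} \right)}\right) \left(-10\right) = \left(-50 - \left(25 - 0^{2}\right)\right) \left(-10\right) = \left(-50 + \left(-25 + 0\right)\right) \left(-10\right) = \left(-50 - 25\right) \left(-10\right) = \left(-75\right) \left(-10\right) = 750$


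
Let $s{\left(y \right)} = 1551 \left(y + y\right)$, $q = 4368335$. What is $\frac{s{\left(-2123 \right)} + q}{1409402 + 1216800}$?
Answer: $- \frac{2217211}{2626202} \approx -0.84426$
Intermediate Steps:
$s{\left(y \right)} = 3102 y$ ($s{\left(y \right)} = 1551 \cdot 2 y = 3102 y$)
$\frac{s{\left(-2123 \right)} + q}{1409402 + 1216800} = \frac{3102 \left(-2123\right) + 4368335}{1409402 + 1216800} = \frac{-6585546 + 4368335}{2626202} = \left(-2217211\right) \frac{1}{2626202} = - \frac{2217211}{2626202}$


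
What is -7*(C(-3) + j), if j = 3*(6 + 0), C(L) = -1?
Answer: -119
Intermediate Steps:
j = 18 (j = 3*6 = 18)
-7*(C(-3) + j) = -7*(-1 + 18) = -7*17 = -1*119 = -119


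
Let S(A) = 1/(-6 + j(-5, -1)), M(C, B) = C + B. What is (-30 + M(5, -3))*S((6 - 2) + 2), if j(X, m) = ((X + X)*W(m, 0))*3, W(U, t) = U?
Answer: -7/6 ≈ -1.1667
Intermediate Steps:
M(C, B) = B + C
j(X, m) = 6*X*m (j(X, m) = ((X + X)*m)*3 = ((2*X)*m)*3 = (2*X*m)*3 = 6*X*m)
S(A) = 1/24 (S(A) = 1/(-6 + 6*(-5)*(-1)) = 1/(-6 + 30) = 1/24)
(-30 + M(5, -3))*S((6 - 2) + 2) = (-30 + (-3 + 5))*(1/24) = (-30 + 2)*(1/24) = -28*1/24 = -7/6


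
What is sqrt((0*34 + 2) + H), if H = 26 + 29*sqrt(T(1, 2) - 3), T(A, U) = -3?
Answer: sqrt(28 + 29*I*sqrt(6)) ≈ 7.2234 + 4.917*I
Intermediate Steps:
H = 26 + 29*I*sqrt(6) (H = 26 + 29*sqrt(-3 - 3) = 26 + 29*sqrt(-6) = 26 + 29*(I*sqrt(6)) = 26 + 29*I*sqrt(6) ≈ 26.0 + 71.035*I)
sqrt((0*34 + 2) + H) = sqrt((0*34 + 2) + (26 + 29*I*sqrt(6))) = sqrt((0 + 2) + (26 + 29*I*sqrt(6))) = sqrt(2 + (26 + 29*I*sqrt(6))) = sqrt(28 + 29*I*sqrt(6))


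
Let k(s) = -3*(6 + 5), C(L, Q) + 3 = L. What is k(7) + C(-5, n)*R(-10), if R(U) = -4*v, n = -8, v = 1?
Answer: -1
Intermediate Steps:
C(L, Q) = -3 + L
k(s) = -33 (k(s) = -3*11 = -33)
R(U) = -4 (R(U) = -4*1 = -4)
k(7) + C(-5, n)*R(-10) = -33 + (-3 - 5)*(-4) = -33 - 8*(-4) = -33 + 32 = -1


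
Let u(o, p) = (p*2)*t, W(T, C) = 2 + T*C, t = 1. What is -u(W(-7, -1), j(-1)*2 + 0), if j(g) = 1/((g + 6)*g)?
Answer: ⅘ ≈ 0.80000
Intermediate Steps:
W(T, C) = 2 + C*T
j(g) = 1/(g*(6 + g)) (j(g) = 1/((6 + g)*g) = 1/(g*(6 + g)))
u(o, p) = 2*p (u(o, p) = (p*2)*1 = (2*p)*1 = 2*p)
-u(W(-7, -1), j(-1)*2 + 0) = -2*((1/((-1)*(6 - 1)))*2 + 0) = -2*(-1/5*2 + 0) = -2*(-1*⅕*2 + 0) = -2*(-⅕*2 + 0) = -2*(-⅖ + 0) = -2*(-2)/5 = -1*(-⅘) = ⅘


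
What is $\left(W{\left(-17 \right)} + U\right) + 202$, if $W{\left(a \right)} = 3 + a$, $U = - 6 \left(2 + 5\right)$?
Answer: $146$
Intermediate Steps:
$U = -42$ ($U = \left(-6\right) 7 = -42$)
$\left(W{\left(-17 \right)} + U\right) + 202 = \left(\left(3 - 17\right) - 42\right) + 202 = \left(-14 - 42\right) + 202 = -56 + 202 = 146$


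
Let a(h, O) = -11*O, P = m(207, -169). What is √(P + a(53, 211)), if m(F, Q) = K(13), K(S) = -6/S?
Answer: I*√392327/13 ≈ 48.182*I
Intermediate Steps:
m(F, Q) = -6/13
P = -6/13 ≈ -0.46154
√(P + a(53, 211)) = √(-6/13 - 11*211) = √(-6/13 - 2321) = √(-30179/13) = I*√392327/13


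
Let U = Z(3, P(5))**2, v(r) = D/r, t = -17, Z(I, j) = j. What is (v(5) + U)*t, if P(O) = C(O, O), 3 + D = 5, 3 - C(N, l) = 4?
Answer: -119/5 ≈ -23.800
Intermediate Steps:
C(N, l) = -1 (C(N, l) = 3 - 1*4 = 3 - 4 = -1)
D = 2 (D = -3 + 5 = 2)
P(O) = -1
v(r) = 2/r
U = 1 (U = (-1)**2 = 1)
(v(5) + U)*t = (2/5 + 1)*(-17) = (7/5)*(-17) = -119/5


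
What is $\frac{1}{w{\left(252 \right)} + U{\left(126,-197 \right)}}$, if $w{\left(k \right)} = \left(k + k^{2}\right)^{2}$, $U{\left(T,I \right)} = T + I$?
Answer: $\frac{1}{4064827465} \approx 2.4601 \cdot 10^{-10}$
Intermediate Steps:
$U{\left(T,I \right)} = I + T$
$\frac{1}{w{\left(252 \right)} + U{\left(126,-197 \right)}} = \frac{1}{252^{2} \left(1 + 252\right)^{2} + \left(-197 + 126\right)} = \frac{1}{63504 \cdot 253^{2} - 71} = \frac{1}{63504 \cdot 64009 - 71} = \frac{1}{4064827536 - 71} = \frac{1}{4064827465}$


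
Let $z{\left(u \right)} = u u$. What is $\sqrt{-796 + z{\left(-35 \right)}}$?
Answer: $\sqrt{429} \approx 20.712$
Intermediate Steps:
$z{\left(u \right)} = u^{2}$
$\sqrt{-796 + z{\left(-35 \right)}} = \sqrt{-796 + \left(-35\right)^{2}} = \sqrt{-796 + 1225} = \sqrt{429}$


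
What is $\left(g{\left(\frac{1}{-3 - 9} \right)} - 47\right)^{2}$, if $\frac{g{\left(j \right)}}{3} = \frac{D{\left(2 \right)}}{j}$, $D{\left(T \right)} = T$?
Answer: $14161$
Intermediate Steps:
$g{\left(j \right)} = \frac{6}{j}$ ($g{\left(j \right)} = 3 \frac{2}{j} = \frac{6}{j}$)
$\left(g{\left(\frac{1}{-3 - 9} \right)} - 47\right)^{2} = \left(\frac{6}{\frac{1}{-3 - 9}} - 47\right)^{2} = \left(\frac{6}{\frac{1}{-12}} - 47\right)^{2} = \left(\frac{6}{- \frac{1}{12}} - 47\right)^{2} = \left(6 \left(-12\right) - 47\right)^{2} = \left(-72 - 47\right)^{2} = \left(-119\right)^{2} = 14161$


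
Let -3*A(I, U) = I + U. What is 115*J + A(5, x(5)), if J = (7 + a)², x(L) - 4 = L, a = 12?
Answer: 124531/3 ≈ 41510.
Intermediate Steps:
x(L) = 4 + L
A(I, U) = -I/3 - U/3 (A(I, U) = -(I + U)/3 = -I/3 - U/3)
J = 361 (J = (7 + 12)² = 19² = 361)
115*J + A(5, x(5)) = 115*361 + (-⅓*5 - (4 + 5)/3) = 41515 + (-5/3 - ⅓*9) = 41515 + (-5/3 - 3) = 41515 - 14/3 = 124531/3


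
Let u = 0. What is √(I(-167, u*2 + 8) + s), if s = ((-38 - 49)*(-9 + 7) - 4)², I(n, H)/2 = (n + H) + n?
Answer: 2*√7062 ≈ 168.07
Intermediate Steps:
I(n, H) = 2*H + 4*n (I(n, H) = 2*((n + H) + n) = 2*((H + n) + n) = 2*(H + 2*n) = 2*H + 4*n)
s = 28900 (s = (-87*(-2) - 4)² = (174 - 4)² = 170² = 28900)
√(I(-167, u*2 + 8) + s) = √((2*(0*2 + 8) + 4*(-167)) + 28900) = √((2*(0 + 8) - 668) + 28900) = √((2*8 - 668) + 28900) = √((16 - 668) + 28900) = √(-652 + 28900) = √28248 = 2*√7062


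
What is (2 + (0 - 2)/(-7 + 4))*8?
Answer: 64/3 ≈ 21.333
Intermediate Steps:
(2 + (0 - 2)/(-7 + 4))*8 = (2 - 2/(-3))*8 = (2 - 2*(-⅓))*8 = (2 + ⅔)*8 = (8/3)*8 = 64/3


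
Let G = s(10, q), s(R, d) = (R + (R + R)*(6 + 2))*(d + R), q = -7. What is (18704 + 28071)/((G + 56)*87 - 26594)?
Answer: 46775/22648 ≈ 2.0653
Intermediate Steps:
s(R, d) = 17*R*(R + d) (s(R, d) = (R + (2*R)*8)*(R + d) = (R + 16*R)*(R + d) = (17*R)*(R + d) = 17*R*(R + d))
G = 510 (G = 17*10*(10 - 7) = 17*10*3 = 510)
(18704 + 28071)/((G + 56)*87 - 26594) = (18704 + 28071)/((510 + 56)*87 - 26594) = 46775/(566*87 - 26594) = 46775/(49242 - 26594) = 46775/22648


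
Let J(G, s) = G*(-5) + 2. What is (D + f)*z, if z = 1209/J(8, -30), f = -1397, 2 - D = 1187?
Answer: 1560819/19 ≈ 82148.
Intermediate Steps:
D = -1185 (D = 2 - 1*1187 = 2 - 1187 = -1185)
J(G, s) = 2 - 5*G (J(G, s) = -5*G + 2 = 2 - 5*G)
z = -1209/38 (z = 1209/(2 - 5*8) = 1209/(2 - 40) = 1209/(-38) = 1209*(-1/38) = -1209/38 ≈ -31.816)
(D + f)*z = (-1185 - 1397)*(-1209/38) = -2582*(-1209/38) = 1560819/19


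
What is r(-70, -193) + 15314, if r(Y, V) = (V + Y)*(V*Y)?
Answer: -3537816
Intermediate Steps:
r(Y, V) = V*Y*(V + Y)
r(-70, -193) + 15314 = -193*(-70)*(-193 - 70) + 15314 = -193*(-70)*(-263) + 15314 = -3553130 + 15314 = -3537816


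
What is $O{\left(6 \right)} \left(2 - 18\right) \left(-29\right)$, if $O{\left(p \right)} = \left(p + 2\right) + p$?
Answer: $6496$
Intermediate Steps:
$O{\left(p \right)} = 2 + 2 p$ ($O{\left(p \right)} = \left(2 + p\right) + p = 2 + 2 p$)
$O{\left(6 \right)} \left(2 - 18\right) \left(-29\right) = \left(2 + 2 \cdot 6\right) \left(2 - 18\right) \left(-29\right) = \left(2 + 12\right) \left(-16\right) \left(-29\right) = 14 \left(-16\right) \left(-29\right) = \left(-224\right) \left(-29\right) = 6496$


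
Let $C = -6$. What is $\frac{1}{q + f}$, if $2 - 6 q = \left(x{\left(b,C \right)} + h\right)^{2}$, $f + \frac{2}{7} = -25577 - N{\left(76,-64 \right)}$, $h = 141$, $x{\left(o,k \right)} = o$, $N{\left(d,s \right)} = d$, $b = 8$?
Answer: $- \frac{42}{1232831} \approx -3.4068 \cdot 10^{-5}$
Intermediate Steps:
$f = - \frac{179573}{7}$ ($f = - \frac{2}{7} - 25653 = - \frac{179573}{7} \approx -25653.0$)
$q = - \frac{22199}{6}$ ($q = \frac{1}{3} - \frac{\left(8 + 141\right)^{2}}{6} = \frac{1}{3} - \frac{149^{2}}{6} = \frac{1}{3} - \frac{22201}{6} = - \frac{22199}{6} \approx -3699.8$)
$\frac{1}{q + f} = \frac{1}{- \frac{22199}{6} - \frac{179573}{7}} = \frac{1}{- \frac{1232831}{42}} = - \frac{42}{1232831}$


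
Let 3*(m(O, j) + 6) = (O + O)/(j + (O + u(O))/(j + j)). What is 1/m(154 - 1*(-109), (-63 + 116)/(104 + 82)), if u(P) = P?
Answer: -9101557/52880906 ≈ -0.17211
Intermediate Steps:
m(O, j) = -6 + 2*O/(3*(j + O/j)) (m(O, j) = -6 + ((O + O)/(j + (O + O)/(j + j)))/3 = -6 + ((2*O)/(j + (2*O)/((2*j))))/3 = -6 + ((2*O)/(j + (2*O)*(1/(2*j))))/3 = -6 + ((2*O)/(j + O/j))/3 = -6 + (2*O/(j + O/j))/3 = -6 + 2*O/(3*(j + O/j)))
1/m(154 - 1*(-109), (-63 + 116)/(104 + 82)) = 1/((-6*(154 - 1*(-109)) - 6*(-63 + 116)²/(104 + 82)² + 2*(154 - 1*(-109))*((-63 + 116)/(104 + 82))/3)/((154 - 1*(-109)) + ((-63 + 116)/(104 + 82))²)) = 1/((-6*(154 + 109) - 6*(53/186)² + 2*(154 + 109)*(53/186)/3)/((154 + 109) + (53/186)²)) = 1/((-6*263 - 6*(53*(1/186))² + (⅔)*263*(53*(1/186)))/(263 + (53*(1/186))²)) = 1/((-1578 - 6*(53/186)² + (⅔)*263*(53/186))/(263 + (53/186)²)) = 1/((-1578 - 6*2809/34596 + 13939/279)/(263 + 2809/34596)) = 1/((-1578 - 2809/5766 + 13939/279)/(9101557/34596)) = 1/((34596/9101557)*(-26440453/17298)) = 1/(-52880906/9101557) = -9101557/52880906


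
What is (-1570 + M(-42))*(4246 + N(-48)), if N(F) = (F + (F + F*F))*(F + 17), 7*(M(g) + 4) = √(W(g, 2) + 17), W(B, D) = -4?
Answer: 101053948 - 64202*√13/7 ≈ 1.0102e+8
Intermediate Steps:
M(g) = -4 + √13/7 (M(g) = -4 + √(-4 + 17)/7 = -4 + √13/7)
N(F) = (17 + F)*(F² + 2*F) (N(F) = (F + (F + F²))*(17 + F) = (F² + 2*F)*(17 + F) = (17 + F)*(F² + 2*F))
(-1570 + M(-42))*(4246 + N(-48)) = (-1570 + (-4 + √13/7))*(4246 - 48*(34 + (-48)² + 19*(-48))) = (-1574 + √13/7)*(4246 - 48*(34 + 2304 - 912)) = (-1574 + √13/7)*(4246 - 48*1426) = (-1574 + √13/7)*(4246 - 68448) = (-1574 + √13/7)*(-64202) = 101053948 - 64202*√13/7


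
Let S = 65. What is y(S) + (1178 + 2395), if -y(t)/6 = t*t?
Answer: -21777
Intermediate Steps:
y(t) = -6*t² (y(t) = -6*t*t = -6*t²)
y(S) + (1178 + 2395) = -6*65² + (1178 + 2395) = -6*4225 + 3573 = -25350 + 3573 = -21777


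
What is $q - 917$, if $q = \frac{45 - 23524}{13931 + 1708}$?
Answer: $- \frac{14364442}{15639} \approx -918.5$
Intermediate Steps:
$q = - \frac{23479}{15639} \approx -1.5013$
$q - 917 = - \frac{23479}{15639} - 917 = - \frac{14364442}{15639}$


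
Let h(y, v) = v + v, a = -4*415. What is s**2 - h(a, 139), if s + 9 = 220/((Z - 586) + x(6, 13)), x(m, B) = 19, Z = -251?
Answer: -32132437/167281 ≈ -192.09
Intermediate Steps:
a = -1660
h(y, v) = 2*v
s = -3791/409 (s = -9 + 220/((-251 - 586) + 19) = -9 + 220/(-837 + 19) = -9 + 220/(-818) = -9 + 220*(-1/818) = -9 - 110/409 = -3791/409 ≈ -9.2690)
s**2 - h(a, 139) = (-3791/409)**2 - 2*139 = 14371681/167281 - 1*278 = 14371681/167281 - 278 = -32132437/167281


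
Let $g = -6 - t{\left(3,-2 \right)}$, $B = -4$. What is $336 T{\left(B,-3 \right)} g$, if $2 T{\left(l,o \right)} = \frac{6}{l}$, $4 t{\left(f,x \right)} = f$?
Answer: $1701$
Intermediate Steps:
$t{\left(f,x \right)} = \frac{f}{4}$
$T{\left(l,o \right)} = \frac{3}{l}$ ($T{\left(l,o \right)} = \frac{6 \frac{1}{l}}{2} = \frac{3}{l}$)
$g = - \frac{27}{4}$ ($g = -6 - \frac{1}{4} \cdot 3 = -6 - \frac{3}{4} = - \frac{27}{4} \approx -6.75$)
$336 T{\left(B,-3 \right)} g = 336 \frac{3}{-4} \left(- \frac{27}{4}\right) = 336 \cdot 3 \left(- \frac{1}{4}\right) \left(- \frac{27}{4}\right) = 336 \left(- \frac{3}{4}\right) \left(- \frac{27}{4}\right) = \left(-252\right) \left(- \frac{27}{4}\right) = 1701$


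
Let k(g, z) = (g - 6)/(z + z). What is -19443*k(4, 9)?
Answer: 6481/3 ≈ 2160.3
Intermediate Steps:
k(g, z) = (-6 + g)/(2*z) (k(g, z) = (-6 + g)/((2*z)) = (-6 + g)*(1/(2*z)) = (-6 + g)/(2*z))
-19443*k(4, 9) = -19443*(-6 + 4)/(2*9) = -19443*(-2)/(2*9) = -19443*(-1/9) = 6481/3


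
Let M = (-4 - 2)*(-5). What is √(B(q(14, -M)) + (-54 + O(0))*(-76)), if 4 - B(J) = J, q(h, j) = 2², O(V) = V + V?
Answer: 6*√114 ≈ 64.063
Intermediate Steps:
M = 30 (M = -6*(-5) = 30)
O(V) = 2*V
q(h, j) = 4
B(J) = 4 - J
√(B(q(14, -M)) + (-54 + O(0))*(-76)) = √((4 - 1*4) + (-54 + 2*0)*(-76)) = √((4 - 4) + (-54 + 0)*(-76)) = √(0 - 54*(-76)) = √(0 + 4104) = √4104 = 6*√114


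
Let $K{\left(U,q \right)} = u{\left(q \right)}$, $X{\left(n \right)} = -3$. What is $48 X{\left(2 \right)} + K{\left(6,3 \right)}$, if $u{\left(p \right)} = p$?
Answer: $-141$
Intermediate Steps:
$K{\left(U,q \right)} = q$
$48 X{\left(2 \right)} + K{\left(6,3 \right)} = 48 \left(-3\right) + 3 = -144 + 3 = -141$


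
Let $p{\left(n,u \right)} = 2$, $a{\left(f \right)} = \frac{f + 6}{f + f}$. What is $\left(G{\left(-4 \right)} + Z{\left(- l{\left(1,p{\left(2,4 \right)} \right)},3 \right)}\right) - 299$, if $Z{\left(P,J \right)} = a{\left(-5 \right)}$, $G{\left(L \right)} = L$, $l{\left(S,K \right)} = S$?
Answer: $- \frac{3031}{10} \approx -303.1$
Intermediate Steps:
$a{\left(f \right)} = \frac{6 + f}{2 f}$
$Z{\left(P,J \right)} = - \frac{1}{10}$ ($Z{\left(P,J \right)} = \frac{6 - 5}{2 \left(-5\right)} = \frac{1}{2} \left(- \frac{1}{5}\right) 1 = - \frac{1}{10}$)
$\left(G{\left(-4 \right)} + Z{\left(- l{\left(1,p{\left(2,4 \right)} \right)},3 \right)}\right) - 299 = \left(-4 - \frac{1}{10}\right) - 299 = - \frac{41}{10} - 299 = - \frac{3031}{10}$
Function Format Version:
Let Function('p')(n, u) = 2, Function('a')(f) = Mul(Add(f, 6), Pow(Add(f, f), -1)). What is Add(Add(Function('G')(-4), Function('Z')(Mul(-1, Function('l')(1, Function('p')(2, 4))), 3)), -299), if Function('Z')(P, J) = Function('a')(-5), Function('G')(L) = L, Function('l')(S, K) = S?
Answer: Rational(-3031, 10) ≈ -303.10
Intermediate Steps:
Function('a')(f) = Mul(Rational(1, 2), Pow(f, -1), Add(6, f)) (Function('a')(f) = Mul(Add(6, f), Pow(Mul(2, f), -1)) = Mul(Add(6, f), Mul(Rational(1, 2), Pow(f, -1))) = Mul(Rational(1, 2), Pow(f, -1), Add(6, f)))
Function('Z')(P, J) = Rational(-1, 10) (Function('Z')(P, J) = Mul(Rational(1, 2), Pow(-5, -1), Add(6, -5)) = Mul(Rational(1, 2), Rational(-1, 5), 1) = Rational(-1, 10))
Add(Add(Function('G')(-4), Function('Z')(Mul(-1, Function('l')(1, Function('p')(2, 4))), 3)), -299) = Add(Add(-4, Rational(-1, 10)), -299) = Add(Rational(-41, 10), -299) = Rational(-3031, 10)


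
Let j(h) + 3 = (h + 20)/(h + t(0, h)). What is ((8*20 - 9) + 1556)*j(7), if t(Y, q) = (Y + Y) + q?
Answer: -25605/14 ≈ -1828.9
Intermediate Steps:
t(Y, q) = q + 2*Y (t(Y, q) = 2*Y + q = q + 2*Y)
j(h) = -3 + (20 + h)/(2*h) (j(h) = -3 + (h + 20)/(h + (h + 2*0)) = -3 + (20 + h)/(h + (h + 0)) = -3 + (20 + h)/(h + h) = -3 + (20 + h)/((2*h)) = -3 + (20 + h)*(1/(2*h)) = -3 + (20 + h)/(2*h))
((8*20 - 9) + 1556)*j(7) = ((8*20 - 9) + 1556)*(-5/2 + 10/7) = ((160 - 9) + 1556)*(-5/2 + 10*(⅐)) = (151 + 1556)*(-5/2 + 10/7) = 1707*(-15/14) = -25605/14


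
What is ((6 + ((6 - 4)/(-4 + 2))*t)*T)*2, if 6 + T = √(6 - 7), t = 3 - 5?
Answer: -96 + 16*I ≈ -96.0 + 16.0*I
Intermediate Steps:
t = -2
T = -6 + I (T = -6 + √(6 - 7) = -6 + √(-1) = -6 + I ≈ -6.0 + 1.0*I)
((6 + ((6 - 4)/(-4 + 2))*t)*T)*2 = ((6 + ((6 - 4)/(-4 + 2))*(-2))*(-6 + I))*2 = ((6 + (2/(-2))*(-2))*(-6 + I))*2 = ((6 + (2*(-½))*(-2))*(-6 + I))*2 = ((6 - 1*(-2))*(-6 + I))*2 = ((6 + 2)*(-6 + I))*2 = (8*(-6 + I))*2 = (-48 + 8*I)*2 = -96 + 16*I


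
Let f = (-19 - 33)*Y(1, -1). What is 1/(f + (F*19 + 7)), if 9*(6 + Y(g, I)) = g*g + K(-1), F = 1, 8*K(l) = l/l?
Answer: 2/663 ≈ 0.0030166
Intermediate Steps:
K(l) = ⅛ (K(l) = (l/l)/8 = (⅛)*1 = ⅛)
Y(g, I) = -431/72 + g²/9 (Y(g, I) = -6 + (g*g + ⅛)/9 = -6 + (g² + ⅛)/9 = -6 + (⅛ + g²)/9 = -6 + (1/72 + g²/9) = -431/72 + g²/9)
f = 611/2 (f = (-19 - 33)*(-431/72 + (⅑)*1²) = -52*(-431/72 + (⅑)*1) = -52*(-431/72 + ⅑) = -52*(-47/8) = 611/2 ≈ 305.50)
1/(f + (F*19 + 7)) = 1/(611/2 + (1*19 + 7)) = 1/(611/2 + (19 + 7)) = 1/(611/2 + 26) = 1/(663/2) = 2/663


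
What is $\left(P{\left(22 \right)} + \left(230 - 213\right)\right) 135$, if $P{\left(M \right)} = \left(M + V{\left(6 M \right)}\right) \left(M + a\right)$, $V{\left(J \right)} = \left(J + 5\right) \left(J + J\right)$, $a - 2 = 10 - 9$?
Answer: $122143545$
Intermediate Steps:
$a = 3$ ($a = 2 + \left(10 - 9\right) = 2 + 1 = 3$)
$V{\left(J \right)} = 2 J \left(5 + J\right)$ ($V{\left(J \right)} = \left(5 + J\right) 2 J = 2 J \left(5 + J\right)$)
$P{\left(M \right)} = \left(3 + M\right) \left(M + 12 M \left(5 + 6 M\right)\right)$ ($P{\left(M \right)} = \left(M + 2 \cdot 6 M \left(5 + 6 M\right)\right) \left(M + 3\right) = \left(M + 12 M \left(5 + 6 M\right)\right) \left(3 + M\right) = \left(3 + M\right) \left(M + 12 M \left(5 + 6 M\right)\right)$)
$\left(P{\left(22 \right)} + \left(230 - 213\right)\right) 135 = \left(22 \left(183 + 72 \cdot 22^{2} + 277 \cdot 22\right) + \left(230 - 213\right)\right) 135 = \left(22 \left(183 + 72 \cdot 484 + 6094\right) + 17\right) 135 = \left(22 \left(183 + 34848 + 6094\right) + 17\right) 135 = \left(22 \cdot 41125 + 17\right) 135 = \left(904750 + 17\right) 135 = 904767 \cdot 135 = 122143545$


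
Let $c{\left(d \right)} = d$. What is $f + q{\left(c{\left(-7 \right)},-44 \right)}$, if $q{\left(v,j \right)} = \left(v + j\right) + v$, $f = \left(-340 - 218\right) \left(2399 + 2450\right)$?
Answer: $-2705800$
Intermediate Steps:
$f = -2705742$ ($f = \left(-558\right) 4849 = -2705742$)
$q{\left(v,j \right)} = j + 2 v$ ($q{\left(v,j \right)} = \left(j + v\right) + v = j + 2 v$)
$f + q{\left(c{\left(-7 \right)},-44 \right)} = -2705742 + \left(-44 + 2 \left(-7\right)\right) = -2705742 - 58 = -2705800$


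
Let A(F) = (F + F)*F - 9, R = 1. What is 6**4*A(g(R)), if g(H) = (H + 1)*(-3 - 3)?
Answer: 361584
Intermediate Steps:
g(H) = -6 - 6*H (g(H) = (1 + H)*(-6) = -6 - 6*H)
A(F) = -9 + 2*F**2 (A(F) = (2*F)*F - 9 = 2*F**2 - 9 = -9 + 2*F**2)
6**4*A(g(R)) = 6**4*(-9 + 2*(-6 - 6*1)**2) = 1296*(-9 + 2*(-6 - 6)**2) = 1296*(-9 + 2*(-12)**2) = 1296*(-9 + 2*144) = 1296*(-9 + 288) = 1296*279 = 361584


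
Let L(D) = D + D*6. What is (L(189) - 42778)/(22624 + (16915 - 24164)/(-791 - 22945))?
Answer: -983975880/537010513 ≈ -1.8323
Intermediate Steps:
L(D) = 7*D (L(D) = D + 6*D = 7*D)
(L(189) - 42778)/(22624 + (16915 - 24164)/(-791 - 22945)) = (7*189 - 42778)/(22624 + (16915 - 24164)/(-791 - 22945)) = (1323 - 42778)/(22624 - 7249/(-23736)) = -41455/(22624 - 7249*(-1/23736)) = -41455/(22624 + 7249/23736) = -41455/537010513/23736 = -41455*23736/537010513 = -983975880/537010513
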